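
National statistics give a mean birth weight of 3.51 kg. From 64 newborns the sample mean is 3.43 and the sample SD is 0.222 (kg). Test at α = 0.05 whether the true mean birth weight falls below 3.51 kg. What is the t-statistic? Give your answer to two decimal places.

H0: μ = 3.51; H1: μ < 3.51 (one-sample t-test, left-tailed).
t = (x̄ − μ₀)/(s/√n) = (3.43 − 3.51)/(0.222/√64) = -2.88
df = n − 1 = 63
p-value = P(T ≤ -2.88) ≈ 0.003
Since p ≈ 0.003 < α = 0.05, reject H0; the evidence is statistically significant.

-2.88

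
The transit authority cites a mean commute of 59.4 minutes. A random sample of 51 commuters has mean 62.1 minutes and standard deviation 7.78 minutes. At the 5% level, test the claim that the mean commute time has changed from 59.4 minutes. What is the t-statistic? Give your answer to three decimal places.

2.478

H0: μ = 59.4; H1: μ ≠ 59.4 (one-sample t-test, two-sided).
t = (x̄ − μ₀)/(s/√n) = (62.1 − 59.4)/(7.78/√51) = 2.478
df = n − 1 = 50
Two-sided p-value ≈ 0.017
Since p ≈ 0.017 < α = 0.05, reject H0; the data support H1.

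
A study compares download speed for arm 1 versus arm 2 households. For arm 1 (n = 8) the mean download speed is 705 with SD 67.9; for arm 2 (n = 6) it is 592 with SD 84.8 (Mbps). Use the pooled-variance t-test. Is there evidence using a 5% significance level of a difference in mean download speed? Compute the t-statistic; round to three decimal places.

Let group 1 = arm 1, group 2 = arm 2. H0: μ_1 = μ_2; H1: μ_1 ≠ μ_2 (two-sample pooled-variance t-test, two-sided).
s_p² = [(8−1)·67.9² + (6−1)·84.8²]/(8+6−2) = 5685.67
t = (705 − 592)/√[5685.67·(1/8 + 1/6)] = 2.775
df = n₁ + n₂ − 2 = 12
Two-sided p-value ≈ 0.017
Since p ≈ 0.017 < α = 0.05, reject H0; the evidence is statistically significant.

2.775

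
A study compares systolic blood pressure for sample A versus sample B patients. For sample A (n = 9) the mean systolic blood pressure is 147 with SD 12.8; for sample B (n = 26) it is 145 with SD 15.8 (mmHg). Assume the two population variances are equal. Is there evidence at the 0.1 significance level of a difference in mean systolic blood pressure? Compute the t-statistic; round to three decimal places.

0.342

Let group 1 = sample A, group 2 = sample B. H0: μ_1 = μ_2; H1: μ_1 ≠ μ_2 (two-sample pooled-variance t-test, two-sided).
s_p² = [(9−1)·12.8² + (26−1)·15.8²]/(9+26−2) = 228.84
t = (147 − 145)/√[228.84·(1/9 + 1/26)] = 0.342
df = n₁ + n₂ − 2 = 33
Two-sided p-value ≈ 0.735
Since p ≈ 0.735 > α = 0.1, fail to reject H0; the evidence is not statistically significant.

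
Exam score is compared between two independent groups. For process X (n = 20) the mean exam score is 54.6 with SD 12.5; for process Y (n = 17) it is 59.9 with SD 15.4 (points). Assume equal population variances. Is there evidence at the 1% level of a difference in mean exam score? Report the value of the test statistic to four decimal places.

Let group 1 = process X, group 2 = process Y. H0: μ_1 = μ_2; H1: μ_1 ≠ μ_2 (two-sample pooled-variance t-test, two-sided).
s_p² = [(20−1)·12.5² + (17−1)·15.4²]/(20+17−2) = 193.237
t = (54.6 − 59.9)/√[193.237·(1/20 + 1/17)] = -1.1558
df = n₁ + n₂ − 2 = 35
Two-sided p-value ≈ 0.2556
Since p ≈ 0.2556 > α = 0.01, fail to reject H0; the evidence is not statistically significant.

-1.1558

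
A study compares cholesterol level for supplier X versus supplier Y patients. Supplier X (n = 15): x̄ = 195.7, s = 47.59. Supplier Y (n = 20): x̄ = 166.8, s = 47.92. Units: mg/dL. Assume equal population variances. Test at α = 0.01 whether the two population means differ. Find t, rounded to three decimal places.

1.771

Let group 1 = supplier X, group 2 = supplier Y. H0: μ_1 = μ_2; H1: μ_1 ≠ μ_2 (two-sample pooled-variance t-test, two-sided).
s_p² = [(15−1)·47.59² + (20−1)·47.92²]/(15+20−2) = 2282.96
t = (195.7 − 166.8)/√[2282.96·(1/15 + 1/20)] = 1.771
df = n₁ + n₂ − 2 = 33
Two-sided p-value ≈ 0.086
Since p ≈ 0.086 > α = 0.01, fail to reject H0; the evidence is not statistically significant.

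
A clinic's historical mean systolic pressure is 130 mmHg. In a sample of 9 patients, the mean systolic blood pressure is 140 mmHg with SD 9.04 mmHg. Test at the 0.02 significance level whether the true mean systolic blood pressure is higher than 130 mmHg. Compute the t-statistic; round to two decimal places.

3.32

H0: μ = 130; H1: μ > 130 (one-sample t-test, right-tailed).
t = (x̄ − μ₀)/(s/√n) = (140 − 130)/(9.04/√9) = 3.32
df = n − 1 = 8
p-value = P(T ≥ 3.32) ≈ 0.0053
Since p ≈ 0.0053 < α = 0.02, reject H0; the evidence is statistically significant.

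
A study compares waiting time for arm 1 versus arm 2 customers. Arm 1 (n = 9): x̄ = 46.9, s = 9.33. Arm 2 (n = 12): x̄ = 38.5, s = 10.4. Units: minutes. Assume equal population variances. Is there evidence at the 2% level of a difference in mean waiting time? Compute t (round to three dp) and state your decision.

t = 1.912; fail to reject H0

Let group 1 = arm 1, group 2 = arm 2. H0: μ_1 = μ_2; H1: μ_1 ≠ μ_2 (two-sample pooled-variance t-test, two-sided).
s_p² = [(9−1)·9.33² + (12−1)·10.4²]/(9+12−2) = 99.2711
t = (46.9 − 38.5)/√[99.2711·(1/9 + 1/12)] = 1.912
df = n₁ + n₂ − 2 = 19
Two-sided p-value ≈ 0.071
Since p ≈ 0.071 > α = 0.02, fail to reject H0; the evidence is not statistically significant.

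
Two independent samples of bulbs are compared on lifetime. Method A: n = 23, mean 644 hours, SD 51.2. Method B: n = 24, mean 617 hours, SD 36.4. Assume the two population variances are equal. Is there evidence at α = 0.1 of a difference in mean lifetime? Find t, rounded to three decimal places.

2.091

Let group 1 = method A, group 2 = method B. H0: μ_1 = μ_2; H1: μ_1 ≠ μ_2 (two-sample pooled-variance t-test, two-sided).
s_p² = [(23−1)·51.2² + (24−1)·36.4²]/(23+24−2) = 1958.79
t = (644 − 617)/√[1958.79·(1/23 + 1/24)] = 2.091
df = n₁ + n₂ − 2 = 45
Two-sided p-value ≈ 0.042
Since p ≈ 0.042 < α = 0.1, reject H0; the data support H1.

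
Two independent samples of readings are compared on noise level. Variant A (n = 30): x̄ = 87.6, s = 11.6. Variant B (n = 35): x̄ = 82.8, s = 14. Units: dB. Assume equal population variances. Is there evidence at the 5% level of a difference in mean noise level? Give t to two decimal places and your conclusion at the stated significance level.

t = 1.49; fail to reject H0

Let group 1 = variant A, group 2 = variant B. H0: μ_1 = μ_2; H1: μ_1 ≠ μ_2 (two-sample pooled-variance t-test, two-sided).
s_p² = [(30−1)·11.6² + (35−1)·14²]/(30+35−2) = 167.718
t = (87.6 − 82.8)/√[167.718·(1/30 + 1/35)] = 1.49
df = n₁ + n₂ − 2 = 63
Two-sided p-value ≈ 0.141
Since p ≈ 0.141 > α = 0.05, fail to reject H0; the evidence is not statistically significant.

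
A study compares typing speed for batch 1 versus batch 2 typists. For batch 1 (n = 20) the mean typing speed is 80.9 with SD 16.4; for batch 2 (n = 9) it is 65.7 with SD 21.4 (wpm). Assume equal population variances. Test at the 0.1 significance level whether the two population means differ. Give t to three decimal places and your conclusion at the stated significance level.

t = 2.101; reject H0

Let group 1 = batch 1, group 2 = batch 2. H0: μ_1 = μ_2; H1: μ_1 ≠ μ_2 (two-sample pooled-variance t-test, two-sided).
s_p² = [(20−1)·16.4² + (9−1)·21.4²]/(20+9−2) = 324.96
t = (80.9 − 65.7)/√[324.96·(1/20 + 1/9)] = 2.101
df = n₁ + n₂ − 2 = 27
Two-sided p-value ≈ 0.045
Since p ≈ 0.045 < α = 0.1, reject H0; the data support H1.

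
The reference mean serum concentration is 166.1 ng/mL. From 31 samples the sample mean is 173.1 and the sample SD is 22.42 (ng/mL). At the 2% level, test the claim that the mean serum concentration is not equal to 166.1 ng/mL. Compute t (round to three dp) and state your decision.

t = 1.738; fail to reject H0

H0: μ = 166.1; H1: μ ≠ 166.1 (one-sample t-test, two-sided).
t = (x̄ − μ₀)/(s/√n) = (173.1 − 166.1)/(22.42/√31) = 1.738
df = n − 1 = 30
Two-sided p-value ≈ 0.0924
Since p ≈ 0.0924 > α = 0.02, fail to reject H0; the evidence is not statistically significant.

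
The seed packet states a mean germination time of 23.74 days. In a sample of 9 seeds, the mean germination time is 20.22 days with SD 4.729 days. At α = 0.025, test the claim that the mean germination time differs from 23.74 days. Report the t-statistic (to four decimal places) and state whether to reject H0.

H0: μ = 23.74; H1: μ ≠ 23.74 (one-sample t-test, two-sided).
t = (x̄ − μ₀)/(s/√n) = (20.22 − 23.74)/(4.729/√9) = -2.2330
df = n − 1 = 8
Two-sided p-value ≈ 0.0560
Since p ≈ 0.0560 > α = 0.025, fail to reject H0; the data do not provide sufficient evidence against H0.

t = -2.2330; fail to reject H0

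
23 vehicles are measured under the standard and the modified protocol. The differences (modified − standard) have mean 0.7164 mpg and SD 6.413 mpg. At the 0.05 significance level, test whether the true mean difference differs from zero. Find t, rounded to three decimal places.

H0: μ_d = 0; H1: μ_d ≠ 0 (paired t-test on the differences, two-sided).
t = d̄/(s_d/√n) = 0.7164/(6.413/√23) = 0.536
df = n − 1 = 22
Two-sided p-value ≈ 0.5975
Since p ≈ 0.5975 > α = 0.05, fail to reject H0; the data do not provide sufficient evidence against H0.

0.536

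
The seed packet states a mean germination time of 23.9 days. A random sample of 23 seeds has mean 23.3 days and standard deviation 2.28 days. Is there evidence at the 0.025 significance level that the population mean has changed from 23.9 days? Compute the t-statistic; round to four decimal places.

-1.2621

H0: μ = 23.9; H1: μ ≠ 23.9 (one-sample t-test, two-sided).
t = (x̄ − μ₀)/(s/√n) = (23.3 − 23.9)/(2.28/√23) = -1.2621
df = n − 1 = 22
Two-sided p-value ≈ 0.220
Since p ≈ 0.220 > α = 0.025, fail to reject H0; the evidence is not statistically significant.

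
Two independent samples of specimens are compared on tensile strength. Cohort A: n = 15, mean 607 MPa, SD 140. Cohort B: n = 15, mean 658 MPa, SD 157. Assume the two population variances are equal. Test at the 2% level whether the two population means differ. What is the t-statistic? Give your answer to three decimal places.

Let group 1 = cohort A, group 2 = cohort B. H0: μ_1 = μ_2; H1: μ_1 ≠ μ_2 (two-sample pooled-variance t-test, two-sided).
s_p² = [(15−1)·140² + (15−1)·157²]/(15+15−2) = 22124.5
t = (607 − 658)/√[22124.5·(1/15 + 1/15)] = -0.939
df = n₁ + n₂ − 2 = 28
Two-sided p-value ≈ 0.3558
Since p ≈ 0.3558 > α = 0.02, fail to reject H0; the data do not provide sufficient evidence against H0.

-0.939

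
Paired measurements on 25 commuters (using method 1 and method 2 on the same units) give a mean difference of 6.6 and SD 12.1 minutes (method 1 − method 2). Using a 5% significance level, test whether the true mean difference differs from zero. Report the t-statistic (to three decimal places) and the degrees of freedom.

H0: μ_d = 0; H1: μ_d ≠ 0 (paired t-test on the differences, two-sided).
t = d̄/(s_d/√n) = 6.6/(12.1/√25) = 2.727
df = n − 1 = 24
Two-sided p-value ≈ 0.012
Since p ≈ 0.012 < α = 0.05, reject H0; the evidence is statistically significant.

t = 2.727, df = 24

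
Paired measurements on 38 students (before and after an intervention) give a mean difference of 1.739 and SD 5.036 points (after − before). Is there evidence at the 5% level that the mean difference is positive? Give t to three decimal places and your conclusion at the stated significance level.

t = 2.129; reject H0

H0: μ_d = 0; H1: μ_d > 0 (paired t-test on the differences, right-tailed).
t = d̄/(s_d/√n) = 1.739/(5.036/√38) = 2.129
df = n − 1 = 37
p-value = P(T ≥ 2.129) ≈ 0.0200
Since p ≈ 0.0200 < α = 0.05, reject H0; the evidence is statistically significant.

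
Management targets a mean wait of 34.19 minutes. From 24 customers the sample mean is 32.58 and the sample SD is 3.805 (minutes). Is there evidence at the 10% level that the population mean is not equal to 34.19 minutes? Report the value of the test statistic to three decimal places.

H0: μ = 34.19; H1: μ ≠ 34.19 (one-sample t-test, two-sided).
t = (x̄ − μ₀)/(s/√n) = (32.58 − 34.19)/(3.805/√24) = -2.073
df = n − 1 = 23
Two-sided p-value ≈ 0.0496
Since p ≈ 0.0496 < α = 0.1, reject H0; the data support H1.

-2.073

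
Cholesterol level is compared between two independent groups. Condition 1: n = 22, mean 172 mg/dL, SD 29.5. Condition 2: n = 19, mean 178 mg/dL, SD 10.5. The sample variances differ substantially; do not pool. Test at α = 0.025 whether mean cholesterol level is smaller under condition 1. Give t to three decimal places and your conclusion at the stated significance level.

Let group 1 = condition 1, group 2 = condition 2. H0: μ_1 = μ_2; H1: μ_1 < μ_2 (Welch's two-sample t-test, left-tailed).
t = (x̄_1 − x̄_2)/√(s_1²/n_1 + s_2²/n_2) = (172 − 178)/√(29.5²/22 + 10.5²/19) = -0.891
Welch–Satterthwaite df ≈ 26.94
p-value = P(T ≤ -0.891) ≈ 0.190
Since p ≈ 0.190 > α = 0.025, fail to reject H0; the data do not provide sufficient evidence against H0.

t = -0.891; fail to reject H0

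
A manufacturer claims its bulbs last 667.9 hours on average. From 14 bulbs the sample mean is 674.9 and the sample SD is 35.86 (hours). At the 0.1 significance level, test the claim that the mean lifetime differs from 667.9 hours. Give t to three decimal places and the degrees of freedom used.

t = 0.730, df = 13

H0: μ = 667.9; H1: μ ≠ 667.9 (one-sample t-test, two-sided).
t = (x̄ − μ₀)/(s/√n) = (674.9 − 667.9)/(35.86/√14) = 0.730
df = n − 1 = 13
Two-sided p-value ≈ 0.4781
Since p ≈ 0.4781 > α = 0.1, fail to reject H0; the evidence is not statistically significant.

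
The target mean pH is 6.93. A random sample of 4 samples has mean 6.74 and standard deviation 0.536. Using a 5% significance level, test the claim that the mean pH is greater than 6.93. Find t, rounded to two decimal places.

-0.71

H0: μ = 6.93; H1: μ > 6.93 (one-sample t-test, right-tailed).
t = (x̄ − μ₀)/(s/√n) = (6.74 − 6.93)/(0.536/√4) = -0.71
df = n − 1 = 3
p-value = P(T ≥ -0.71) ≈ 0.7353
Since p ≈ 0.7353 > α = 0.05, fail to reject H0; the evidence is not statistically significant.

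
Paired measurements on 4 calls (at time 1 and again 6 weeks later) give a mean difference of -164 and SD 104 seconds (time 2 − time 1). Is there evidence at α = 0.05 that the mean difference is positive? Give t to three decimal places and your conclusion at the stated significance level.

H0: μ_d = 0; H1: μ_d > 0 (paired t-test on the differences, right-tailed).
t = d̄/(s_d/√n) = -164/(104/√4) = -3.154
df = n − 1 = 3
p-value = P(T ≥ -3.154) ≈ 0.974
Since p ≈ 0.974 > α = 0.05, fail to reject H0; the data do not provide sufficient evidence against H0.

t = -3.154; fail to reject H0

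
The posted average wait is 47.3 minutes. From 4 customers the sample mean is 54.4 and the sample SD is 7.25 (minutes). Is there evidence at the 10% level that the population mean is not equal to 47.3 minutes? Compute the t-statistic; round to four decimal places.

1.9586

H0: μ = 47.3; H1: μ ≠ 47.3 (one-sample t-test, two-sided).
t = (x̄ − μ₀)/(s/√n) = (54.4 − 47.3)/(7.25/√4) = 1.9586
df = n − 1 = 3
Two-sided p-value ≈ 0.145
Since p ≈ 0.145 > α = 0.1, fail to reject H0; the evidence is not statistically significant.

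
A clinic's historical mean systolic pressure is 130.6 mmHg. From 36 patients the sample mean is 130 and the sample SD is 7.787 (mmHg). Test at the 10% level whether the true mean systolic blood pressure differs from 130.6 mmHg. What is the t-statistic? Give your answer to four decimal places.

H0: μ = 130.6; H1: μ ≠ 130.6 (one-sample t-test, two-sided).
t = (x̄ − μ₀)/(s/√n) = (130 − 130.6)/(7.787/√36) = -0.4623
df = n − 1 = 35
Two-sided p-value ≈ 0.6467
Since p ≈ 0.6467 > α = 0.1, fail to reject H0; the evidence is not statistically significant.

-0.4623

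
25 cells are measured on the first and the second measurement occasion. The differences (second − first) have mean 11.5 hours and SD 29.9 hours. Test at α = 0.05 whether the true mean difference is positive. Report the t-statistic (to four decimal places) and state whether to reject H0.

H0: μ_d = 0; H1: μ_d > 0 (paired t-test on the differences, right-tailed).
t = d̄/(s_d/√n) = 11.5/(29.9/√25) = 1.9231
df = n − 1 = 24
p-value = P(T ≥ 1.9231) ≈ 0.0332
Since p ≈ 0.0332 < α = 0.05, reject H0; the evidence is statistically significant.

t = 1.9231; reject H0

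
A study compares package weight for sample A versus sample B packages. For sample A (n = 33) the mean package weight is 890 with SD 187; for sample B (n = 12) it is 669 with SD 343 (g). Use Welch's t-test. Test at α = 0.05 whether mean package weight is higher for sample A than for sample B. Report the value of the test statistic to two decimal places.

Let group 1 = sample A, group 2 = sample B. H0: μ_1 = μ_2; H1: μ_1 > μ_2 (Welch's two-sample t-test, right-tailed).
t = (x̄_1 − x̄_2)/√(s_1²/n_1 + s_2²/n_2) = (890 − 669)/√(187²/33 + 343²/12) = 2.12
Welch–Satterthwaite df ≈ 13.45
p-value = P(T ≥ 2.12) ≈ 0.0265
Since p ≈ 0.0265 < α = 0.05, reject H0; the evidence is statistically significant.

2.12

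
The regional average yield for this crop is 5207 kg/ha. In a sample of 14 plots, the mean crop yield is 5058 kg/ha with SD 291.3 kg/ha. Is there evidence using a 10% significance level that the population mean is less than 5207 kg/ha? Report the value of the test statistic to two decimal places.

-1.91

H0: μ = 5207; H1: μ < 5207 (one-sample t-test, left-tailed).
t = (x̄ − μ₀)/(s/√n) = (5058 − 5207)/(291.3/√14) = -1.91
df = n − 1 = 13
p-value = P(T ≤ -1.91) ≈ 0.0390
Since p ≈ 0.0390 < α = 0.1, reject H0; the data support H1.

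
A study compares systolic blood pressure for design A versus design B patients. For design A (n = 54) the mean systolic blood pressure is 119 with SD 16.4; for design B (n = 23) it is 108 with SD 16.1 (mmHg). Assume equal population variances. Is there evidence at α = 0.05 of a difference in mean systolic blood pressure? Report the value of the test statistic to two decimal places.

Let group 1 = design A, group 2 = design B. H0: μ_1 = μ_2; H1: μ_1 ≠ μ_2 (two-sample pooled-variance t-test, two-sided).
s_p² = [(54−1)·16.4² + (23−1)·16.1²]/(54+23−2) = 266.1
t = (119 − 108)/√[266.1·(1/54 + 1/23)] = 2.71
df = n₁ + n₂ − 2 = 75
Two-sided p-value ≈ 0.008
Since p ≈ 0.008 < α = 0.05, reject H0; the evidence is statistically significant.

2.71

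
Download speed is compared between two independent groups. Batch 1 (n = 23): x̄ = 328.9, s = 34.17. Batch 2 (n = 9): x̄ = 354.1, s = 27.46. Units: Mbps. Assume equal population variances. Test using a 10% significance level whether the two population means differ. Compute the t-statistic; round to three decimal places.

Let group 1 = batch 1, group 2 = batch 2. H0: μ_1 = μ_2; H1: μ_1 ≠ μ_2 (two-sample pooled-variance t-test, two-sided).
s_p² = [(23−1)·34.17² + (9−1)·27.46²]/(23+9−2) = 1057.31
t = (328.9 − 354.1)/√[1057.31·(1/23 + 1/9)] = -1.971
df = n₁ + n₂ − 2 = 30
Two-sided p-value ≈ 0.0580
Since p ≈ 0.0580 < α = 0.1, reject H0; the evidence is statistically significant.

-1.971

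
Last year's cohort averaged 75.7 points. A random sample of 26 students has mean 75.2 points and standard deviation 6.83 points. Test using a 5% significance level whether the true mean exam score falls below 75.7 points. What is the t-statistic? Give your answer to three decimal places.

-0.373

H0: μ = 75.7; H1: μ < 75.7 (one-sample t-test, left-tailed).
t = (x̄ − μ₀)/(s/√n) = (75.2 − 75.7)/(6.83/√26) = -0.373
df = n − 1 = 25
p-value = P(T ≤ -0.373) ≈ 0.3560
Since p ≈ 0.3560 > α = 0.05, fail to reject H0; the evidence is not statistically significant.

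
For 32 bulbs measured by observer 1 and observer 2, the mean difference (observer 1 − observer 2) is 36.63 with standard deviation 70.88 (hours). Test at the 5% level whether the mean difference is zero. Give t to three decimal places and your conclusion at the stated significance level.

H0: μ_d = 0; H1: μ_d ≠ 0 (paired t-test on the differences, two-sided).
t = d̄/(s_d/√n) = 36.63/(70.88/√32) = 2.923
df = n − 1 = 31
Two-sided p-value ≈ 0.0064
Since p ≈ 0.0064 < α = 0.05, reject H0; the evidence is statistically significant.

t = 2.923; reject H0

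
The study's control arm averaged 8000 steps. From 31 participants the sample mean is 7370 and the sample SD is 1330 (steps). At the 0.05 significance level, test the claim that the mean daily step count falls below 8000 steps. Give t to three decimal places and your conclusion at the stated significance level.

H0: μ = 8000; H1: μ < 8000 (one-sample t-test, left-tailed).
t = (x̄ − μ₀)/(s/√n) = (7370 − 8000)/(1330/√31) = -2.637
df = n − 1 = 30
p-value = P(T ≤ -2.637) ≈ 0.0066
Since p ≈ 0.0066 < α = 0.05, reject H0; the data support H1.

t = -2.637; reject H0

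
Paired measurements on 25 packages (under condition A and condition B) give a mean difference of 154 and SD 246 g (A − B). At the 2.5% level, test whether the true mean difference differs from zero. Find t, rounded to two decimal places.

3.13

H0: μ_d = 0; H1: μ_d ≠ 0 (paired t-test on the differences, two-sided).
t = d̄/(s_d/√n) = 154/(246/√25) = 3.13
df = n − 1 = 24
Two-sided p-value ≈ 0.005
Since p ≈ 0.005 < α = 0.025, reject H0; the data support H1.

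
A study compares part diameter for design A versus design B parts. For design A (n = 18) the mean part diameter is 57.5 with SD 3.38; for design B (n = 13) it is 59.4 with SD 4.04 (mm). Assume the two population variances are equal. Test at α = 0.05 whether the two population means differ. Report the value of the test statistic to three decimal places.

Let group 1 = design A, group 2 = design B. H0: μ_1 = μ_2; H1: μ_1 ≠ μ_2 (two-sample pooled-variance t-test, two-sided).
s_p² = [(18−1)·3.38² + (13−1)·4.04²]/(18+13−2) = 13.4508
t = (57.5 − 59.4)/√[13.4508·(1/18 + 1/13)] = -1.423
df = n₁ + n₂ − 2 = 29
Two-sided p-value ≈ 0.1653
Since p ≈ 0.1653 > α = 0.05, fail to reject H0; the evidence is not statistically significant.

-1.423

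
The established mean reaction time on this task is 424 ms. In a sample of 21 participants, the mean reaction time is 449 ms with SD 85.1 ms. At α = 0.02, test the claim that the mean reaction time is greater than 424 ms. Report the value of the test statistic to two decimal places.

H0: μ = 424; H1: μ > 424 (one-sample t-test, right-tailed).
t = (x̄ − μ₀)/(s/√n) = (449 − 424)/(85.1/√21) = 1.35
df = n − 1 = 20
p-value = P(T ≥ 1.35) ≈ 0.097
Since p ≈ 0.097 > α = 0.02, fail to reject H0; the data do not provide sufficient evidence against H0.

1.35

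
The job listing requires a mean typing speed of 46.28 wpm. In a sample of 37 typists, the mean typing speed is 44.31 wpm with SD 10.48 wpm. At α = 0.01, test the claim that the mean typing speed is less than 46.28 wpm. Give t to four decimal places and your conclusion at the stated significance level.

H0: μ = 46.28; H1: μ < 46.28 (one-sample t-test, left-tailed).
t = (x̄ − μ₀)/(s/√n) = (44.31 − 46.28)/(10.48/√37) = -1.1434
df = n − 1 = 36
p-value = P(T ≤ -1.1434) ≈ 0.1302
Since p ≈ 0.1302 > α = 0.01, fail to reject H0; the evidence is not statistically significant.

t = -1.1434; fail to reject H0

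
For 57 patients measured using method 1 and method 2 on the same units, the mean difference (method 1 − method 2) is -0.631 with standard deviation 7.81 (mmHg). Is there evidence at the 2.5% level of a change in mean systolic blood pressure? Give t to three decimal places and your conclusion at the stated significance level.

H0: μ_d = 0; H1: μ_d ≠ 0 (paired t-test on the differences, two-sided).
t = d̄/(s_d/√n) = -0.631/(7.81/√57) = -0.610
df = n − 1 = 56
Two-sided p-value ≈ 0.5443
Since p ≈ 0.5443 > α = 0.025, fail to reject H0; the data do not provide sufficient evidence against H0.

t = -0.610; fail to reject H0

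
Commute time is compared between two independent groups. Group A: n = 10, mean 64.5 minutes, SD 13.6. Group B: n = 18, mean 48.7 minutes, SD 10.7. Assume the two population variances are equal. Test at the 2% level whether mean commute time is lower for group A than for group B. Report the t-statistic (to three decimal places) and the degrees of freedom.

t = 3.399, df = 26

Let group 1 = group A, group 2 = group B. H0: μ_1 = μ_2; H1: μ_1 < μ_2 (two-sample pooled-variance t-test, left-tailed).
s_p² = [(10−1)·13.6² + (18−1)·10.7²]/(10+18−2) = 138.883
t = (64.5 − 48.7)/√[138.883·(1/10 + 1/18)] = 3.399
df = n₁ + n₂ − 2 = 26
p-value = P(T ≤ 3.399) ≈ 0.9989
Since p ≈ 0.9989 > α = 0.02, fail to reject H0; the evidence is not statistically significant.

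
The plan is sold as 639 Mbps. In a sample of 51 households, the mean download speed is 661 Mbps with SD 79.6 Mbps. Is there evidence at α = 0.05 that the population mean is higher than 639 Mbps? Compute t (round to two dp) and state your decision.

t = 1.97; reject H0

H0: μ = 639; H1: μ > 639 (one-sample t-test, right-tailed).
t = (x̄ − μ₀)/(s/√n) = (661 − 639)/(79.6/√51) = 1.97
df = n − 1 = 50
p-value = P(T ≥ 1.97) ≈ 0.027
Since p ≈ 0.027 < α = 0.05, reject H0; the evidence is statistically significant.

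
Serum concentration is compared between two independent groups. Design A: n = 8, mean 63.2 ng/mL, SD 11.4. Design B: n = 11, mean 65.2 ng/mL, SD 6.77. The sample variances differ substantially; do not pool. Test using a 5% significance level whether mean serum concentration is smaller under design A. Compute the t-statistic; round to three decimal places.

Let group 1 = design A, group 2 = design B. H0: μ_1 = μ_2; H1: μ_1 < μ_2 (Welch's two-sample t-test, left-tailed).
t = (x̄_1 − x̄_2)/√(s_1²/n_1 + s_2²/n_2) = (63.2 − 65.2)/√(11.4²/8 + 6.77²/11) = -0.443
Welch–Satterthwaite df ≈ 10.56
p-value = P(T ≤ -0.443) ≈ 0.3335
Since p ≈ 0.3335 > α = 0.05, fail to reject H0; the data do not provide sufficient evidence against H0.

-0.443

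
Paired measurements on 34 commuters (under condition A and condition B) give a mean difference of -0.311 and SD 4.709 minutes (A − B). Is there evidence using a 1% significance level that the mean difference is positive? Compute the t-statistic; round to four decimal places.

-0.3851

H0: μ_d = 0; H1: μ_d > 0 (paired t-test on the differences, right-tailed).
t = d̄/(s_d/√n) = -0.311/(4.709/√34) = -0.3851
df = n − 1 = 33
p-value = P(T ≥ -0.3851) ≈ 0.6487
Since p ≈ 0.6487 > α = 0.01, fail to reject H0; the data do not provide sufficient evidence against H0.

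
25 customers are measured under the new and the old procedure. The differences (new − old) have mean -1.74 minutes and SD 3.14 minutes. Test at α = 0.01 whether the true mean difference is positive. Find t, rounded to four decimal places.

H0: μ_d = 0; H1: μ_d > 0 (paired t-test on the differences, right-tailed).
t = d̄/(s_d/√n) = -1.74/(3.14/√25) = -2.7707
df = n − 1 = 24
p-value = P(T ≥ -2.7707) ≈ 0.995
Since p ≈ 0.995 > α = 0.01, fail to reject H0; the data do not provide sufficient evidence against H0.

-2.7707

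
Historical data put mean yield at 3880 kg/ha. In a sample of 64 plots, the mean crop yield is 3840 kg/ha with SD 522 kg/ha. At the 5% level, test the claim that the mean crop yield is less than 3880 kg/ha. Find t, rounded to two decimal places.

-0.61

H0: μ = 3880; H1: μ < 3880 (one-sample t-test, left-tailed).
t = (x̄ − μ₀)/(s/√n) = (3840 − 3880)/(522/√64) = -0.61
df = n − 1 = 63
p-value = P(T ≤ -0.61) ≈ 0.271
Since p ≈ 0.271 > α = 0.05, fail to reject H0; the evidence is not statistically significant.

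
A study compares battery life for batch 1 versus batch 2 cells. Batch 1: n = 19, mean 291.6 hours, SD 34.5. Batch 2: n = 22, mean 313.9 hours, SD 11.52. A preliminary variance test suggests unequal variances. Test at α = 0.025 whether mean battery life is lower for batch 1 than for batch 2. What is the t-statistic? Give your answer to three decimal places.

-2.691

Let group 1 = batch 1, group 2 = batch 2. H0: μ_1 = μ_2; H1: μ_1 < μ_2 (Welch's two-sample t-test, left-tailed).
t = (x̄_1 − x̄_2)/√(s_1²/n_1 + s_2²/n_2) = (291.6 − 313.9)/√(34.5²/19 + 11.52²/22) = -2.691
Welch–Satterthwaite df ≈ 21.46
p-value = P(T ≤ -2.691) ≈ 0.0068
Since p ≈ 0.0068 < α = 0.025, reject H0; the data support H1.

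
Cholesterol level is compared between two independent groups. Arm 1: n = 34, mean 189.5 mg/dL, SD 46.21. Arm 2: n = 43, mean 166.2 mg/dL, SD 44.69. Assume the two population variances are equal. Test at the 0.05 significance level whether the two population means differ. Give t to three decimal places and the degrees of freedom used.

Let group 1 = arm 1, group 2 = arm 2. H0: μ_1 = μ_2; H1: μ_1 ≠ μ_2 (two-sample pooled-variance t-test, two-sided).
s_p² = [(34−1)·46.21² + (43−1)·44.69²]/(34+43−2) = 2057.99
t = (189.5 − 166.2)/√[2057.99·(1/34 + 1/43)] = 2.238
df = n₁ + n₂ − 2 = 75
Two-sided p-value ≈ 0.0282
Since p ≈ 0.0282 < α = 0.05, reject H0; the evidence is statistically significant.

t = 2.238, df = 75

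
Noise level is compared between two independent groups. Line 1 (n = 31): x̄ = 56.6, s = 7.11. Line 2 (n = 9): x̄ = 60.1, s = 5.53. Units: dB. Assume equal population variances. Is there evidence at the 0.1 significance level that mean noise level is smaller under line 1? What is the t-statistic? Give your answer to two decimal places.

Let group 1 = line 1, group 2 = line 2. H0: μ_1 = μ_2; H1: μ_1 < μ_2 (two-sample pooled-variance t-test, left-tailed).
s_p² = [(31−1)·7.11² + (9−1)·5.53²]/(31+9−2) = 46.3476
t = (56.6 − 60.1)/√[46.3476·(1/31 + 1/9)] = -1.36
df = n₁ + n₂ − 2 = 38
p-value = P(T ≤ -1.36) ≈ 0.091
Since p ≈ 0.091 < α = 0.1, reject H0; the data support H1.

-1.36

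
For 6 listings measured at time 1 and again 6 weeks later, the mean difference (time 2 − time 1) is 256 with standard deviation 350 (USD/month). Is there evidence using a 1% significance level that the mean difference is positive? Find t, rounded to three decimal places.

H0: μ_d = 0; H1: μ_d > 0 (paired t-test on the differences, right-tailed).
t = d̄/(s_d/√n) = 256/(350/√6) = 1.792
df = n − 1 = 5
p-value = P(T ≥ 1.792) ≈ 0.0666
Since p ≈ 0.0666 > α = 0.01, fail to reject H0; the data do not provide sufficient evidence against H0.

1.792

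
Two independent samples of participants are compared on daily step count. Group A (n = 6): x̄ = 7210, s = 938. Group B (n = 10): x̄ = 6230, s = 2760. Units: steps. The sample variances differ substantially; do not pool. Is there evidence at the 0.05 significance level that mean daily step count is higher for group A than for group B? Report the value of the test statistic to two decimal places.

Let group 1 = group A, group 2 = group B. H0: μ_1 = μ_2; H1: μ_1 > μ_2 (Welch's two-sample t-test, right-tailed).
t = (x̄_1 − x̄_2)/√(s_1²/n_1 + s_2²/n_2) = (7210 − 6230)/√(938²/6 + 2760²/10) = 1.03
Welch–Satterthwaite df ≈ 12.00
p-value = P(T ≥ 1.03) ≈ 0.162
Since p ≈ 0.162 > α = 0.05, fail to reject H0; the evidence is not statistically significant.

1.03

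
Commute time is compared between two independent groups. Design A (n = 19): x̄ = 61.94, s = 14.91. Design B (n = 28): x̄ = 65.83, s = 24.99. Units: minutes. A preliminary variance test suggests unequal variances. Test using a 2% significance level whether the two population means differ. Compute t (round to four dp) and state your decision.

t = -0.6671; fail to reject H0

Let group 1 = design A, group 2 = design B. H0: μ_1 = μ_2; H1: μ_1 ≠ μ_2 (Welch's two-sample t-test, two-sided).
t = (x̄_1 − x̄_2)/√(s_1²/n_1 + s_2²/n_2) = (61.94 − 65.83)/√(14.91²/19 + 24.99²/28) = -0.6671
Welch–Satterthwaite df ≈ 44.42
Two-sided p-value ≈ 0.508
Since p ≈ 0.508 > α = 0.02, fail to reject H0; the evidence is not statistically significant.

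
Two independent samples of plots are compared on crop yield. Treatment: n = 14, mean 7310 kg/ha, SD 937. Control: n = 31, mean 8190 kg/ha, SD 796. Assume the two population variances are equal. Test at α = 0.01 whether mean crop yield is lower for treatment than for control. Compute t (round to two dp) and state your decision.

Let group 1 = treatment, group 2 = control. H0: μ_1 = μ_2; H1: μ_1 < μ_2 (two-sample pooled-variance t-test, left-tailed).
s_p² = [(14−1)·937² + (31−1)·796²]/(14+31−2) = 707490
t = (7310 − 8190)/√[707490·(1/14 + 1/31)] = -3.25
df = n₁ + n₂ − 2 = 43
p-value = P(T ≤ -3.25) ≈ 0.0011
Since p ≈ 0.0011 < α = 0.01, reject H0; the evidence is statistically significant.

t = -3.25; reject H0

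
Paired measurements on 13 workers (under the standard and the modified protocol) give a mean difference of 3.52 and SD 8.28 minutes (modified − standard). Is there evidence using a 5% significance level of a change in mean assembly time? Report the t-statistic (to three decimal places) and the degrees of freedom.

t = 1.533, df = 12

H0: μ_d = 0; H1: μ_d ≠ 0 (paired t-test on the differences, two-sided).
t = d̄/(s_d/√n) = 3.52/(8.28/√13) = 1.533
df = n − 1 = 12
Two-sided p-value ≈ 0.151
Since p ≈ 0.151 > α = 0.05, fail to reject H0; the evidence is not statistically significant.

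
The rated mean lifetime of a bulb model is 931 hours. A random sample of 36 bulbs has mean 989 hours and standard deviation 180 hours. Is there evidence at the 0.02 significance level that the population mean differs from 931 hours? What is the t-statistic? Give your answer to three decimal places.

1.933

H0: μ = 931; H1: μ ≠ 931 (one-sample t-test, two-sided).
t = (x̄ − μ₀)/(s/√n) = (989 − 931)/(180/√36) = 1.933
df = n − 1 = 35
Two-sided p-value ≈ 0.0613
Since p ≈ 0.0613 > α = 0.02, fail to reject H0; the data do not provide sufficient evidence against H0.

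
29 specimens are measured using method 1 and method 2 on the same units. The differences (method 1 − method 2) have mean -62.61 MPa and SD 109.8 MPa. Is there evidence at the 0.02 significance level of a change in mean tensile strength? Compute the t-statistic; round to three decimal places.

-3.071

H0: μ_d = 0; H1: μ_d ≠ 0 (paired t-test on the differences, two-sided).
t = d̄/(s_d/√n) = -62.61/(109.8/√29) = -3.071
df = n − 1 = 28
Two-sided p-value ≈ 0.0047
Since p ≈ 0.0047 < α = 0.02, reject H0; the evidence is statistically significant.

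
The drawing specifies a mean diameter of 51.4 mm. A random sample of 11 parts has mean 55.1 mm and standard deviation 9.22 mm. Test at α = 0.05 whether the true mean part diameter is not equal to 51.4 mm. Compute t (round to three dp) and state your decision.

H0: μ = 51.4; H1: μ ≠ 51.4 (one-sample t-test, two-sided).
t = (x̄ − μ₀)/(s/√n) = (55.1 − 51.4)/(9.22/√11) = 1.331
df = n − 1 = 10
Two-sided p-value ≈ 0.2127
Since p ≈ 0.2127 > α = 0.05, fail to reject H0; the data do not provide sufficient evidence against H0.

t = 1.331; fail to reject H0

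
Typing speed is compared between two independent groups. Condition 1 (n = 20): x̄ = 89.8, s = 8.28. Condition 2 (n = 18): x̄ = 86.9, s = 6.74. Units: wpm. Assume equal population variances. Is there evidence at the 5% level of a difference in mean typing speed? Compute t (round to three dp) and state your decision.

t = 1.176; fail to reject H0

Let group 1 = condition 1, group 2 = condition 2. H0: μ_1 = μ_2; H1: μ_1 ≠ μ_2 (two-sample pooled-variance t-test, two-sided).
s_p² = [(20−1)·8.28² + (18−1)·6.74²]/(20+18−2) = 57.6355
t = (89.8 − 86.9)/√[57.6355·(1/20 + 1/18)] = 1.176
df = n₁ + n₂ − 2 = 36
Two-sided p-value ≈ 0.247
Since p ≈ 0.247 > α = 0.05, fail to reject H0; the data do not provide sufficient evidence against H0.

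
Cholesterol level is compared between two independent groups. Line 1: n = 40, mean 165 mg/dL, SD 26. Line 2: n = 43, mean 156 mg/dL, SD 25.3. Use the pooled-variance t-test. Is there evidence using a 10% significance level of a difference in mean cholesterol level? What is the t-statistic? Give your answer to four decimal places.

Let group 1 = line 1, group 2 = line 2. H0: μ_1 = μ_2; H1: μ_1 ≠ μ_2 (two-sample pooled-variance t-test, two-sided).
s_p² = [(40−1)·26² + (43−1)·25.3²]/(40+43−2) = 657.38
t = (165 − 156)/√[657.38·(1/40 + 1/43)] = 1.5979
df = n₁ + n₂ − 2 = 81
Two-sided p-value ≈ 0.114
Since p ≈ 0.114 > α = 0.1, fail to reject H0; the data do not provide sufficient evidence against H0.

1.5979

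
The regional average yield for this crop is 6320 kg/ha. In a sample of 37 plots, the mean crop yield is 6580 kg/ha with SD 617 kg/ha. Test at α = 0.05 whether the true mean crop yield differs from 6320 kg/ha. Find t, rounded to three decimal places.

2.563

H0: μ = 6320; H1: μ ≠ 6320 (one-sample t-test, two-sided).
t = (x̄ − μ₀)/(s/√n) = (6580 − 6320)/(617/√37) = 2.563
df = n − 1 = 36
Two-sided p-value ≈ 0.0147
Since p ≈ 0.0147 < α = 0.05, reject H0; the data support H1.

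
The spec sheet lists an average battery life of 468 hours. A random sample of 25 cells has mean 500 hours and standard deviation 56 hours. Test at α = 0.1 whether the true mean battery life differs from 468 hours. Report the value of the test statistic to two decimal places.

2.86

H0: μ = 468; H1: μ ≠ 468 (one-sample t-test, two-sided).
t = (x̄ − μ₀)/(s/√n) = (500 − 468)/(56/√25) = 2.86
df = n − 1 = 24
Two-sided p-value ≈ 0.0087
Since p ≈ 0.0087 < α = 0.1, reject H0; the evidence is statistically significant.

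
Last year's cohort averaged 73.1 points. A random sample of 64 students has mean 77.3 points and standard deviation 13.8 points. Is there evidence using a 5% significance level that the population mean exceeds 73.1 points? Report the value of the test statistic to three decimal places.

H0: μ = 73.1; H1: μ > 73.1 (one-sample t-test, right-tailed).
t = (x̄ − μ₀)/(s/√n) = (77.3 − 73.1)/(13.8/√64) = 2.435
df = n − 1 = 63
p-value = P(T ≥ 2.435) ≈ 0.009
Since p ≈ 0.009 < α = 0.05, reject H0; the data support H1.

2.435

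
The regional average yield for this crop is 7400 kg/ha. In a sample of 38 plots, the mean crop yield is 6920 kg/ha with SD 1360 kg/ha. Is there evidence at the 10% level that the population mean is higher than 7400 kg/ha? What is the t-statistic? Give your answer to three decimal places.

-2.176

H0: μ = 7400; H1: μ > 7400 (one-sample t-test, right-tailed).
t = (x̄ − μ₀)/(s/√n) = (6920 − 7400)/(1360/√38) = -2.176
df = n − 1 = 37
p-value = P(T ≥ -2.176) ≈ 0.982
Since p ≈ 0.982 > α = 0.1, fail to reject H0; the data do not provide sufficient evidence against H0.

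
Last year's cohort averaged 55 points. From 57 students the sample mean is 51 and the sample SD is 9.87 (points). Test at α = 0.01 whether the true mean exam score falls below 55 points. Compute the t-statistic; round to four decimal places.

H0: μ = 55; H1: μ < 55 (one-sample t-test, left-tailed).
t = (x̄ − μ₀)/(s/√n) = (51 − 55)/(9.87/√57) = -3.0597
df = n − 1 = 56
p-value = P(T ≤ -3.0597) ≈ 0.002
Since p ≈ 0.002 < α = 0.01, reject H0; the data support H1.

-3.0597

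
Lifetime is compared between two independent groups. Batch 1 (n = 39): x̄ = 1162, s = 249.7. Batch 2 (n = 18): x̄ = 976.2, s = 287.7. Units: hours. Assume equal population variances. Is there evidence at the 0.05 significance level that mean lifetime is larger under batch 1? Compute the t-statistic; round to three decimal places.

2.488

Let group 1 = batch 1, group 2 = batch 2. H0: μ_1 = μ_2; H1: μ_1 > μ_2 (two-sample pooled-variance t-test, right-tailed).
s_p² = [(39−1)·249.7² + (18−1)·287.7²]/(39+18−2) = 68662.1
t = (1162 − 976.2)/√[68662.1·(1/39 + 1/18)] = 2.488
df = n₁ + n₂ − 2 = 55
p-value = P(T ≥ 2.488) ≈ 0.008
Since p ≈ 0.008 < α = 0.05, reject H0; the data support H1.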